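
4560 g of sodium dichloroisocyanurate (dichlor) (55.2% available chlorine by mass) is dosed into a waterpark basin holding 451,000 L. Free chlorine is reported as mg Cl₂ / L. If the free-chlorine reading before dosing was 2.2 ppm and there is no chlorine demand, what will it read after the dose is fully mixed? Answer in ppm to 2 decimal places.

7.78 ppm

Available chlorine delivered: 4560 g × 0.552 = 2517 g as Cl₂.
Concentration rise: 2517 g / 451,000 L = 5.581 mg/L = 5.58 ppm.
Final FC: 2.2 + 5.58 = 7.78 ppm.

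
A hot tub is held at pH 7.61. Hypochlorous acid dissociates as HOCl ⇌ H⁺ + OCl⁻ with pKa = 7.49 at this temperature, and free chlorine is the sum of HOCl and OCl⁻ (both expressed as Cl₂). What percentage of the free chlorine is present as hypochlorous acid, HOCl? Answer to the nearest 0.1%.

43.1%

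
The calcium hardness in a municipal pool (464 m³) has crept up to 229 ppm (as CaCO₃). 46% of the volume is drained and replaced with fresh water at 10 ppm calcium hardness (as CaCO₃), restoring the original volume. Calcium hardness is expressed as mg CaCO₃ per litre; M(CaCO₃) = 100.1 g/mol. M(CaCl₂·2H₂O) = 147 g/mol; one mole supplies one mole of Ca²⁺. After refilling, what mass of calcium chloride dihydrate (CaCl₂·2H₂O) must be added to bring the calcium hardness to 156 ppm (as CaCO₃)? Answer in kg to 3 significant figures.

Volume: 464 m³ = 464,000 L.
After draining 46% and refilling: 229 × 0.54 + 10 × 0.46 = 128.26 ppm.
Deficit to target: 156 − 128.26 = 27.74 mg/L.
As CaCO₃: 27.74 mg/L × 464,000 L = 12,870 g; ÷ 100.1 = 128.6 mol Ca²⁺.
Mass: 128.6 × 147 = 18,900 g.

18.9 kg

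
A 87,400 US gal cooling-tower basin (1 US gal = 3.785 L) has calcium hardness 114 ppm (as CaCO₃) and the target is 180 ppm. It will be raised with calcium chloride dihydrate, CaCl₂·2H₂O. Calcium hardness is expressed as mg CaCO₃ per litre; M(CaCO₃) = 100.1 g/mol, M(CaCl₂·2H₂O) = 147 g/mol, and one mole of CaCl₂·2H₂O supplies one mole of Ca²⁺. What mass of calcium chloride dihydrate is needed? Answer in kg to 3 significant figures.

32.1 kg

Volume: 87,400 US gal × 3.785 L/gal = 330,809 L.
Hardness to add: (180 − 114) = 66 mg/L as CaCO₃ × 330,809 L = 21,830 g as CaCO₃.
Moles of Ca²⁺ (1 mol Ca²⁺ ≡ 1 mol CaCO₃): 21,830 / 100.1 g/mol = 218.1 mol.
Mass of CaCl₂·2H₂O: 218.1 × 147 = 32,060 g.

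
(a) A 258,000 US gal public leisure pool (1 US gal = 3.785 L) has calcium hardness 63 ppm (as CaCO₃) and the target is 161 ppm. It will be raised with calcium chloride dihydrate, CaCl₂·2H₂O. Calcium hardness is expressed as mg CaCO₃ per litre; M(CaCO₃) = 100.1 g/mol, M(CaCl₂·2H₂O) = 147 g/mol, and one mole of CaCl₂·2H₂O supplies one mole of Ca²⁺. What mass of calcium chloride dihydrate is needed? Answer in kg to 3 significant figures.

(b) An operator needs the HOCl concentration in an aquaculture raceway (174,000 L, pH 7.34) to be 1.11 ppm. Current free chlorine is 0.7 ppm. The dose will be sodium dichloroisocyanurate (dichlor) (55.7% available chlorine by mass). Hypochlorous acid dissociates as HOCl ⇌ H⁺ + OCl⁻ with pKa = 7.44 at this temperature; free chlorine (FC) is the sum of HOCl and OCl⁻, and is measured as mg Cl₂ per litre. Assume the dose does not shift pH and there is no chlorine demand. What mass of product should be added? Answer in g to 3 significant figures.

(a) Volume: 258,000 US gal × 3.785 L/gal = 976,530 L.
(a) Hardness to add: (161 − 63) = 98 mg/L as CaCO₃ × 976,530 L = 95,700 g as CaCO₃.
(a) Moles of Ca²⁺ (1 mol Ca²⁺ ≡ 1 mol CaCO₃): 95,700 / 100.1 g/mol = 956 mol.
(a) Mass of CaCl₂·2H₂O: 956 × 147 = 140,500 g.

(b) [OCl⁻]/[HOCl] = 10^(pH − pKa) = 10^(7.34 − 7.44) = 0.7943; fraction as HOCl = 1/(1 + 0.7943) = 0.5573.
(b) Free chlorine required for 1.11 ppm HOCl: 1.11 / 0.5573 = 1.992 ppm.
(b) FC to add: 1.992 − 0.7 = 1.292 mg/L as Cl₂.
(b) Cl₂ equivalent: 1.292 mg/L × 174,000 L = 224.8 g.
(b) Product at 55.7% available Cl: 224.8 / 0.557 = 403.5 g.

(a) 141 kg; (b) 404 g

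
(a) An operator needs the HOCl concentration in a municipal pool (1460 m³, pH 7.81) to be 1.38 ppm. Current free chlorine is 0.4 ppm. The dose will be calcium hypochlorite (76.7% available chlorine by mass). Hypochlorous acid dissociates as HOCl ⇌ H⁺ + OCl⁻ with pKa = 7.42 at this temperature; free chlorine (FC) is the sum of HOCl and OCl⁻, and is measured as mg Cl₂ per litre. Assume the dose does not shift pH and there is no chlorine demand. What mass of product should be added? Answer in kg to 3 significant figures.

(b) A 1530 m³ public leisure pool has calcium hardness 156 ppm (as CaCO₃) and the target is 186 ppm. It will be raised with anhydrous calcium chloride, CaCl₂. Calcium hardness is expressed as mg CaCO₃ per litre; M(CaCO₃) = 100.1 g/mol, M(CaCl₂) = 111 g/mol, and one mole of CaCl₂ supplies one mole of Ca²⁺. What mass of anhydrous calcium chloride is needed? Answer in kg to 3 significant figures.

(a) 8.31 kg; (b) 50.9 kg

(a) Volume: 1460 m³ = 1,460,000 L.
(a) [OCl⁻]/[HOCl] = 10^(pH − pKa) = 10^(7.81 − 7.42) = 2.455; fraction as HOCl = 1/(1 + 2.455) = 0.2895.
(a) Free chlorine required for 1.38 ppm HOCl: 1.38 / 0.2895 = 4.767 ppm.
(a) FC to add: 4.767 − 0.4 = 4.367 mg/L as Cl₂.
(a) Cl₂ equivalent: 4.367 mg/L × 1,460,000 L = 6377 g.
(a) Product at 76.7% available Cl: 6377 / 0.767 = 8314 g.

(b) Volume: 1530 m³ = 1,530,000 L.
(b) Hardness to add: (186 − 156) = 30 mg/L as CaCO₃ × 1,530,000 L = 45,900 g as CaCO₃.
(b) Moles of Ca²⁺ (1 mol Ca²⁺ ≡ 1 mol CaCO₃): 45,900 / 100.1 g/mol = 458.5 mol.
(b) Mass of CaCl₂: 458.5 × 111 = 50,900 g.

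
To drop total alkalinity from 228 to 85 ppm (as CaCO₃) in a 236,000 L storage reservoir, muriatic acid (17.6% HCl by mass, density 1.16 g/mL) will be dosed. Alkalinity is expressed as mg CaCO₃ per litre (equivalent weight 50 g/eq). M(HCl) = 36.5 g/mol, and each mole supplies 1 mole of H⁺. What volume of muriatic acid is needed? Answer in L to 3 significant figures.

121 L

Alkalinity to neutralize: (228 − 85) = 143 mg/L as CaCO₃ × 236,000 L = 33,750 g as CaCO₃.
Equivalents of H⁺ required: 33,750 ÷ 50 g/eq = 675 eq = 675 mol HCl.
Mass of HCl: 675 × 36.5 = 24,640 g.
Mass of 17.6% solution: 24,640 / 0.176 = 140,000 g.
Volume: 140,000 g ÷ 1.16 g/mL = 120,700 mL.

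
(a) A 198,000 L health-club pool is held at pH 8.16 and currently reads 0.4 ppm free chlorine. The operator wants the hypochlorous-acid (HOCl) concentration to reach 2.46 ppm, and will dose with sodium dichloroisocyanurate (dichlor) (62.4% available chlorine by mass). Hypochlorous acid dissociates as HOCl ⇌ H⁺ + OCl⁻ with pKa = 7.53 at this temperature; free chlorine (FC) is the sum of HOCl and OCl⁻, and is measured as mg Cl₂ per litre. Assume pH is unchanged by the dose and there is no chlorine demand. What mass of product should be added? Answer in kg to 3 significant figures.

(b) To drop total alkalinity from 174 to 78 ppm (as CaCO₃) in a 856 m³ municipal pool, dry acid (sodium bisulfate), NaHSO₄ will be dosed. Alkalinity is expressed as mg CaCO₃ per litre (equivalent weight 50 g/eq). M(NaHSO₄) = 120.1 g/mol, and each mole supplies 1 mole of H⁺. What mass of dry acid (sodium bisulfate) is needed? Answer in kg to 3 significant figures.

(a) 3.98 kg; (b) 197 kg

(a) [OCl⁻]/[HOCl] = 10^(pH − pKa) = 10^(8.16 − 7.53) = 4.266; fraction as HOCl = 1/(1 + 4.266) = 0.1899.
(a) Free chlorine required for 2.46 ppm HOCl: 2.46 / 0.1899 = 12.95 ppm.
(a) FC to add: 12.95 − 0.4 = 12.55 mg/L as Cl₂.
(a) Cl₂ equivalent: 12.55 mg/L × 198,000 L = 2486 g.
(a) Product at 62.4% available Cl: 2486 / 0.624 = 3983 g.

(b) Volume: 856 m³ = 856,000 L.
(b) Alkalinity to neutralize: (174 − 78) = 96 mg/L as CaCO₃ × 856,000 L = 82,180 g as CaCO₃.
(b) Equivalents of H⁺ required: 82,180 ÷ 50 g/eq = 1644 eq = 1644 mol NaHSO₄.
(b) Mass of NaHSO₄: 1644 × 120.1 = 197,400 g.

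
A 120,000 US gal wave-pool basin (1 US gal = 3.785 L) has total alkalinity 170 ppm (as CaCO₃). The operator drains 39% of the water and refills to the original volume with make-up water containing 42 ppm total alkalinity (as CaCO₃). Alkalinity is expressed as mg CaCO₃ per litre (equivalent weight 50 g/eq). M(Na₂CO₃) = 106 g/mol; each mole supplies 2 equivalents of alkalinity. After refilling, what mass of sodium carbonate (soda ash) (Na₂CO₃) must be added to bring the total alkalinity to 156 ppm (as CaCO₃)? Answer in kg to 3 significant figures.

17.3 kg

Volume: 120,000 US gal × 3.785 L/gal = 454,200 L.
After draining 39% and refilling: 170 × 0.61 + 42 × 0.39 = 120.08 ppm.
Deficit to target: 156 − 120.08 = 35.92 mg/L.
As CaCO₃: 35.92 mg/L × 454,200 L = 16,310 g; ÷ 50 g/eq ÷ 2 = 163.1 mol Na₂CO₃.
Mass: 163.1 × 106 = 17,290 g.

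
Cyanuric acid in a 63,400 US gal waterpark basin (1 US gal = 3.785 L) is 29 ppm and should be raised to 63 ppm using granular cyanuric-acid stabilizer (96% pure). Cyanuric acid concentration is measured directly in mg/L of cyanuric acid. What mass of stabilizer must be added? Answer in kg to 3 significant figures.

8.50 kg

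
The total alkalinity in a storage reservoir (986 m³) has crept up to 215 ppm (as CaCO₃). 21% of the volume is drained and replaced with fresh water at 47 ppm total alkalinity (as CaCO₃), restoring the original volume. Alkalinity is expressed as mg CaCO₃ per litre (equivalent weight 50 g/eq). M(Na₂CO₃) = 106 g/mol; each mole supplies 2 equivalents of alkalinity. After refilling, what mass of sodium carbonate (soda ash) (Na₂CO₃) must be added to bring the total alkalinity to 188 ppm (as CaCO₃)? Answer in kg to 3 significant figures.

8.65 kg

Volume: 986 m³ = 986,000 L.
After draining 21% and refilling: 215 × 0.79 + 47 × 0.21 = 179.72 ppm.
Deficit to target: 188 − 179.72 = 8.28 mg/L.
As CaCO₃: 8.28 mg/L × 986,000 L = 8164 g; ÷ 50 g/eq ÷ 2 = 81.64 mol Na₂CO₃.
Mass: 81.64 × 106 = 8654 g.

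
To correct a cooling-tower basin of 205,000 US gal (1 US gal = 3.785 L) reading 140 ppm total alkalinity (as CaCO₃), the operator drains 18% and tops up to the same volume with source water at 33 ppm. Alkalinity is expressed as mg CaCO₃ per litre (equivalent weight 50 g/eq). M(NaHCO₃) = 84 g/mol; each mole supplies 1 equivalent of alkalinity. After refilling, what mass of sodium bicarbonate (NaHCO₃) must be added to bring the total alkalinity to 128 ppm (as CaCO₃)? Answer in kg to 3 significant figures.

Volume: 205,000 US gal × 3.785 L/gal = 775,925 L.
After draining 18% and refilling: 140 × 0.82 + 33 × 0.18 = 120.74 ppm.
Deficit to target: 128 − 120.74 = 7.26 mg/L.
As CaCO₃: 7.26 mg/L × 775,925 L = 5633 g; ÷ 50 g/eq ÷ 1 = 112.7 mol NaHCO₃.
Mass: 112.7 × 84 = 9464 g.

9.46 kg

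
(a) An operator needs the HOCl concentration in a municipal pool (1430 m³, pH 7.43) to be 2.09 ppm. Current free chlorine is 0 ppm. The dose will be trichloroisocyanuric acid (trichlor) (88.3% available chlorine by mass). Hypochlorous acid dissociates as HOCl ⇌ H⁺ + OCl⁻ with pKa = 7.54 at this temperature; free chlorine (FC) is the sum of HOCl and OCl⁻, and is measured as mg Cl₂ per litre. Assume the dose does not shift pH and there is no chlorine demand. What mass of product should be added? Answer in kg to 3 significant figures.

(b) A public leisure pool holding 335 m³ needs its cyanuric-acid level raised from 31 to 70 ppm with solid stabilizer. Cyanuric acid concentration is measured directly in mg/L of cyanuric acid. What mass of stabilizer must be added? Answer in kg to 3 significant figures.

(a) 6.01 kg; (b) 13.1 kg

(a) Volume: 1430 m³ = 1,430,000 L.
(a) [OCl⁻]/[HOCl] = 10^(pH − pKa) = 10^(7.43 − 7.54) = 0.7762; fraction as HOCl = 1/(1 + 0.7762) = 0.563.
(a) Free chlorine required for 2.09 ppm HOCl: 2.09 / 0.563 = 3.712 ppm.
(a) FC to add: 3.712 − 0 = 3.712 mg/L as Cl₂.
(a) Cl₂ equivalent: 3.712 mg/L × 1,430,000 L = 5309 g.
(a) Product at 88.3% available Cl: 5309 / 0.883 = 6012 g.

(b) Volume: 335 m³ = 335,000 L.
(b) CYA to add: (70 − 31) = 39 mg/L × 335,000 L = 13,060 g cyanuric acid.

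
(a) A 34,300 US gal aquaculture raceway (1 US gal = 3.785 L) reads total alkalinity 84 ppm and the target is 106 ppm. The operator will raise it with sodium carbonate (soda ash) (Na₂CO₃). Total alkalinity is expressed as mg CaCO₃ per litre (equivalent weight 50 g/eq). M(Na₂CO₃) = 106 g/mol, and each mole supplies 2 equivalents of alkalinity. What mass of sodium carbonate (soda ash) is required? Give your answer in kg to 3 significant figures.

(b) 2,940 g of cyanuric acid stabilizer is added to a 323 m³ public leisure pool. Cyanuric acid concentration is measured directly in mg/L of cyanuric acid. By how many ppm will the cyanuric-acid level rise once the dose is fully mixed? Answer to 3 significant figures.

(a) 3.03 kg; (b) 9.10 ppm

(a) Volume: 34,300 US gal × 3.785 L/gal = 129,826 L.
(a) Alkalinity to add: (106 − 84) = 22 mg/L as CaCO₃ × 129,826 L = 2856 g as CaCO₃.
(a) Equivalents: 2856 g ÷ 50 g/eq = 57.12 eq.
(a) Each mole of Na₂CO₃ supplies 2 eq, so 57.12 / 2 = 28.56 mol.
(a) Mass: 28.56 mol × 106 g/mol = 3028 g.

(b) Volume: 323 m³ = 323,000 L.
(b) Rise: 2,940 g / 323,000 L × 1000 = 9.102 mg/L.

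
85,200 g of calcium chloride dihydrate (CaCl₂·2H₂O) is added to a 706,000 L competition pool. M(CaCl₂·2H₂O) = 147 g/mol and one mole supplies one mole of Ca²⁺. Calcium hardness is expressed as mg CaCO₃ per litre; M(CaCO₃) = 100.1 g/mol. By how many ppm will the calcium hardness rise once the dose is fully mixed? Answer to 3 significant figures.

82.2 ppm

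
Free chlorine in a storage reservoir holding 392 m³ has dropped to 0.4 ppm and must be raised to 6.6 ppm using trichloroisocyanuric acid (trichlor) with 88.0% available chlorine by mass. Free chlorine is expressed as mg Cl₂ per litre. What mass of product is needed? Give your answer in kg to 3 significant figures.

2.76 kg

Volume: 392 m³ = 392,000 L.
Chlorine deficit: 6.6 − 0.4 = 6.2 ppm = 6.2 mg/L as Cl₂.
Cl₂ equivalent needed: 6.2 mg/L × 392,000 L = 2,430,000 mg = 2430 g.
Product at 88.0% available chlorine: 2430 / 0.88 = 2762 g.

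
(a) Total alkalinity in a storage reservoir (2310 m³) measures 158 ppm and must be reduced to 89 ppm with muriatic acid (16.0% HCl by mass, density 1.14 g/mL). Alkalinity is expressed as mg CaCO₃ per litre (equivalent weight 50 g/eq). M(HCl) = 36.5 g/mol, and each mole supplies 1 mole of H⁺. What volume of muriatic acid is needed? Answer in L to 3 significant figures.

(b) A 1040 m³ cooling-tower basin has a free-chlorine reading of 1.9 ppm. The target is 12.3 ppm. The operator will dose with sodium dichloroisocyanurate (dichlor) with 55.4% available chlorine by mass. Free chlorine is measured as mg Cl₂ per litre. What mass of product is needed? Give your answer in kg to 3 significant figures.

(a) Volume: 2310 m³ = 2,310,000 L.
(a) Alkalinity to neutralize: (158 − 89) = 69 mg/L as CaCO₃ × 2,310,000 L = 159,400 g as CaCO₃.
(a) Equivalents of H⁺ required: 159,400 ÷ 50 g/eq = 3188 eq = 3188 mol HCl.
(a) Mass of HCl: 3188 × 36.5 = 116,400 g.
(a) Mass of 16.0% solution: 116,400 / 0.16 = 727,200 g.
(a) Volume: 727,200 g ÷ 1.14 g/mL = 637,900 mL.

(b) Volume: 1040 m³ = 1,040,000 L.
(b) Chlorine deficit: 12.3 − 1.9 = 10.4 ppm = 10.4 mg/L as Cl₂.
(b) Cl₂ equivalent needed: 10.4 mg/L × 1,040,000 L = 10,820,000 mg = 10,820 g.
(b) Product at 55.4% available chlorine: 10,820 / 0.554 = 19,520 g.

(a) 638 L; (b) 19.5 kg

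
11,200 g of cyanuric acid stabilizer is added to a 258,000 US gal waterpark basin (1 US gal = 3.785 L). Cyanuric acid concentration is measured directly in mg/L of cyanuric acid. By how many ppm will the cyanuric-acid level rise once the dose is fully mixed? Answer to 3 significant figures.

Volume: 258,000 US gal × 3.785 L/gal = 976,530 L.
Rise: 11,200 g / 976,530 L × 1000 = 11.47 mg/L.

11.5 ppm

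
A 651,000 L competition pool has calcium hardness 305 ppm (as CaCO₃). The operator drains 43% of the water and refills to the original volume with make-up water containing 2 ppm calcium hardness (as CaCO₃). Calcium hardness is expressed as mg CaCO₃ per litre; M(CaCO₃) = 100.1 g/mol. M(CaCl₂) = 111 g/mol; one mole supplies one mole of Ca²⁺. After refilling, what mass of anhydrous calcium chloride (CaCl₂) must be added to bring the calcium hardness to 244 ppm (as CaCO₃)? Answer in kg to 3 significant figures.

50.0 kg

After draining 43% and refilling: 305 × 0.57 + 2 × 0.43 = 174.71 ppm.
Deficit to target: 244 − 174.71 = 69.29 mg/L.
As CaCO₃: 69.29 mg/L × 651,000 L = 45,110 g; ÷ 100.1 = 450.6 mol Ca²⁺.
Mass: 450.6 × 111 = 50,020 g.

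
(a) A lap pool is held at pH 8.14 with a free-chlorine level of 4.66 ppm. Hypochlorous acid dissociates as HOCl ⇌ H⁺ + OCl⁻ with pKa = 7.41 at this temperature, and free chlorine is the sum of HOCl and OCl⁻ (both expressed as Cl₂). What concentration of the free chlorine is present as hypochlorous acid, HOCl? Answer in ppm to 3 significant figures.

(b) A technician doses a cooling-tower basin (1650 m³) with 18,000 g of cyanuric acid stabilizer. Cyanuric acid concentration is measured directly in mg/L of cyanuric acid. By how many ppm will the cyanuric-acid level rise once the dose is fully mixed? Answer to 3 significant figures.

(a) 0.732 ppm; (b) 10.9 ppm

(a) [OCl⁻]/[HOCl] = 10^(pH − pKa) = 10^(8.14 − 7.41) = 10^0.73 = 5.37.
(a) Fraction as HOCl = 1 / (1 + 5.37) = 0.157.
(a) HOCl = 0.157 × 4.66 ppm = 0.7315 ppm.

(b) Volume: 1650 m³ = 1,650,000 L.
(b) Rise: 18,000 g / 1,650,000 L × 1000 = 10.91 mg/L.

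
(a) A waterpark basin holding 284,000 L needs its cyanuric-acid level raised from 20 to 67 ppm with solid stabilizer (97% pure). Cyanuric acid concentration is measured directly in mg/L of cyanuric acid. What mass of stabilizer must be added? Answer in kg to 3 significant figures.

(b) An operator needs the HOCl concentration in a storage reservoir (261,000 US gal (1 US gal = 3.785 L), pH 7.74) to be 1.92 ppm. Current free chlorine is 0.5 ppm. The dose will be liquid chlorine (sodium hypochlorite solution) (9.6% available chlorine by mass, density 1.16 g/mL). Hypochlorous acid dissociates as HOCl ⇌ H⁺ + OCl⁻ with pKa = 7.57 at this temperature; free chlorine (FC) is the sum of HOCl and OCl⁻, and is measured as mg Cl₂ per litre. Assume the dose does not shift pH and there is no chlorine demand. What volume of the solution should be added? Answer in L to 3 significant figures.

(a) 13.8 kg; (b) 37.8 L

(a) CYA to add: (67 − 20) = 47 mg/L × 284,000 L = 13,350 g cyanuric acid.
(a) At 97% purity: 13,350 / 0.97 = 13,760 g product.

(b) Volume: 261,000 US gal × 3.785 L/gal = 987,885 L.
(b) [OCl⁻]/[HOCl] = 10^(pH − pKa) = 10^(7.74 − 7.57) = 1.479; fraction as HOCl = 1/(1 + 1.479) = 0.4034.
(b) Free chlorine required for 1.92 ppm HOCl: 1.92 / 0.4034 = 4.76 ppm.
(b) FC to add: 4.76 − 0.5 = 4.26 mg/L as Cl₂.
(b) Cl₂ equivalent: 4.26 mg/L × 987,885 L = 4208 g.
(b) Product at 9.6% available Cl: 4208 / 0.096 = 43,840 g.
(b) Volume: 43,840 g ÷ 1.16 g/mL = 37,790 mL.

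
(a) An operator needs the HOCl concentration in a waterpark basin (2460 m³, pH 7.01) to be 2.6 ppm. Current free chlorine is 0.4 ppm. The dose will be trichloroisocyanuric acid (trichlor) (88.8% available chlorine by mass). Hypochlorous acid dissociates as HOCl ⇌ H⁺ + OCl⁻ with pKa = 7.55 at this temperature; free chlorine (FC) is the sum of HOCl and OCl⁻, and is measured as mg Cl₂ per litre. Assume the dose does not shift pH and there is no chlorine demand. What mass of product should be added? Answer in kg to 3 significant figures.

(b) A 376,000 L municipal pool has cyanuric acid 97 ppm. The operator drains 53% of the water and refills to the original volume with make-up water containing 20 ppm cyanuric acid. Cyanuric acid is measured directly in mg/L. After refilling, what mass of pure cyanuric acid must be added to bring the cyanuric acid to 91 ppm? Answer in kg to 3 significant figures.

(a) Volume: 2460 m³ = 2,460,000 L.
(a) [OCl⁻]/[HOCl] = 10^(pH − pKa) = 10^(7.01 − 7.55) = 0.2884; fraction as HOCl = 1/(1 + 0.2884) = 0.7762.
(a) Free chlorine required for 2.6 ppm HOCl: 2.6 / 0.7762 = 3.35 ppm.
(a) FC to add: 3.35 − 0.4 = 2.95 mg/L as Cl₂.
(a) Cl₂ equivalent: 2.95 mg/L × 2,460,000 L = 7257 g.
(a) Product at 88.8% available Cl: 7257 / 0.888 = 8172 g.

(b) After draining 53% and refilling: 97 × 0.47 + 20 × 0.53 = 56.19 ppm.
(b) Deficit to target: 91 − 56.19 = 34.81 mg/L.
(b) Mass: 34.81 mg/L × 376,000 L = 13,090 g cyanuric acid.

(a) 8.17 kg; (b) 13.1 kg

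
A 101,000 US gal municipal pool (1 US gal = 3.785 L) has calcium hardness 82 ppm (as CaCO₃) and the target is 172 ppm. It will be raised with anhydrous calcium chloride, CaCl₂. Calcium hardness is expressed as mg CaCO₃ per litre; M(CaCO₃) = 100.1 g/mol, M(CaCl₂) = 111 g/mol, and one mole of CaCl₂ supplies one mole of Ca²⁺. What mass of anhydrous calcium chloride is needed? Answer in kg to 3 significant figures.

38.2 kg

Volume: 101,000 US gal × 3.785 L/gal = 382,285 L.
Hardness to add: (172 − 82) = 90 mg/L as CaCO₃ × 382,285 L = 34,410 g as CaCO₃.
Moles of Ca²⁺ (1 mol Ca²⁺ ≡ 1 mol CaCO₃): 34,410 / 100.1 g/mol = 343.7 mol.
Mass of CaCl₂: 343.7 × 111 = 38,150 g.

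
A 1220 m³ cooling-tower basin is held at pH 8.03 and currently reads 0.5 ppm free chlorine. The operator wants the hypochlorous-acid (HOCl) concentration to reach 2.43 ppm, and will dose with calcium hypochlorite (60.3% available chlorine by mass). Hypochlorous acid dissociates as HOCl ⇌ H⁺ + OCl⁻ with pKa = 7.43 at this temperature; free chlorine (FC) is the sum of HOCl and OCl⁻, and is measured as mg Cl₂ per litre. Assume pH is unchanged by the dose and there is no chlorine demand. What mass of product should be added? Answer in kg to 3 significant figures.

23.5 kg

Volume: 1220 m³ = 1,220,000 L.
[OCl⁻]/[HOCl] = 10^(pH − pKa) = 10^(8.03 − 7.43) = 3.981; fraction as HOCl = 1/(1 + 3.981) = 0.2008.
Free chlorine required for 2.43 ppm HOCl: 2.43 / 0.2008 = 12.1 ppm.
FC to add: 12.1 − 0.5 = 11.6 mg/L as Cl₂.
Cl₂ equivalent: 11.6 mg/L × 1,220,000 L = 14,160 g.
Product at 60.3% available Cl: 14,160 / 0.603 = 23,480 g.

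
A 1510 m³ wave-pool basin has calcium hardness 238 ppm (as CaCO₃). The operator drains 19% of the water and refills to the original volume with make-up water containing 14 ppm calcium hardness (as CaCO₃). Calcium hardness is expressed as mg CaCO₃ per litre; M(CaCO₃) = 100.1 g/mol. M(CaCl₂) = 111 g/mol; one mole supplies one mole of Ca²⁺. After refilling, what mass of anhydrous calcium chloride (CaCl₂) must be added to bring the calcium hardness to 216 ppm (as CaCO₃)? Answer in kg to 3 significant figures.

34.4 kg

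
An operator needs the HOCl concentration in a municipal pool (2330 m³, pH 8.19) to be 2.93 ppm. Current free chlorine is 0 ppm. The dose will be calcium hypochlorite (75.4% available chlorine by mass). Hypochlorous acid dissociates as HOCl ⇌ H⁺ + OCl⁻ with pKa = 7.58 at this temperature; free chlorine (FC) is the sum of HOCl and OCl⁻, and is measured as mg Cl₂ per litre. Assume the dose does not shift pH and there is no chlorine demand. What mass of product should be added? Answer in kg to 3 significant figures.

Volume: 2330 m³ = 2,330,000 L.
[OCl⁻]/[HOCl] = 10^(pH − pKa) = 10^(8.19 − 7.58) = 4.074; fraction as HOCl = 1/(1 + 4.074) = 0.1971.
Free chlorine required for 2.93 ppm HOCl: 2.93 / 0.1971 = 14.87 ppm.
FC to add: 14.87 − 0 = 14.87 mg/L as Cl₂.
Cl₂ equivalent: 14.87 mg/L × 2,330,000 L = 34,640 g.
Product at 75.4% available Cl: 34,640 / 0.754 = 45,940 g.

45.9 kg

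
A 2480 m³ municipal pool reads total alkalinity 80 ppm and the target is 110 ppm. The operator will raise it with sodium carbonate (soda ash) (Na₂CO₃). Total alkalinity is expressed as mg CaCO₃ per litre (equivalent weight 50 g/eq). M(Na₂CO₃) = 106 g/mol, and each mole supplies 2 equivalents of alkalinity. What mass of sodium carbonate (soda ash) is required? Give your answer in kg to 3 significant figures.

78.9 kg

Volume: 2480 m³ = 2,480,000 L.
Alkalinity to add: (110 − 80) = 30 mg/L as CaCO₃ × 2,480,000 L = 74,400 g as CaCO₃.
Equivalents: 74,400 g ÷ 50 g/eq = 1488 eq.
Each mole of Na₂CO₃ supplies 2 eq, so 1488 / 2 = 744 mol.
Mass: 744 mol × 106 g/mol = 78,860 g.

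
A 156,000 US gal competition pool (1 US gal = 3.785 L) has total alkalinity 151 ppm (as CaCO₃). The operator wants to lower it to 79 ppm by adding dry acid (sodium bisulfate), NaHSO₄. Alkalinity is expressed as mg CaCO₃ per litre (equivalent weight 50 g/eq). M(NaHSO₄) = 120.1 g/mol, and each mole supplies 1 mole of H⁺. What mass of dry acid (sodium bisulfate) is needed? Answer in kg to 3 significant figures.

102 kg

Volume: 156,000 US gal × 3.785 L/gal = 590,460 L.
Alkalinity to neutralize: (151 − 79) = 72 mg/L as CaCO₃ × 590,460 L = 42,510 g as CaCO₃.
Equivalents of H⁺ required: 42,510 ÷ 50 g/eq = 850.3 eq = 850.3 mol NaHSO₄.
Mass of NaHSO₄: 850.3 × 120.1 = 102,100 g.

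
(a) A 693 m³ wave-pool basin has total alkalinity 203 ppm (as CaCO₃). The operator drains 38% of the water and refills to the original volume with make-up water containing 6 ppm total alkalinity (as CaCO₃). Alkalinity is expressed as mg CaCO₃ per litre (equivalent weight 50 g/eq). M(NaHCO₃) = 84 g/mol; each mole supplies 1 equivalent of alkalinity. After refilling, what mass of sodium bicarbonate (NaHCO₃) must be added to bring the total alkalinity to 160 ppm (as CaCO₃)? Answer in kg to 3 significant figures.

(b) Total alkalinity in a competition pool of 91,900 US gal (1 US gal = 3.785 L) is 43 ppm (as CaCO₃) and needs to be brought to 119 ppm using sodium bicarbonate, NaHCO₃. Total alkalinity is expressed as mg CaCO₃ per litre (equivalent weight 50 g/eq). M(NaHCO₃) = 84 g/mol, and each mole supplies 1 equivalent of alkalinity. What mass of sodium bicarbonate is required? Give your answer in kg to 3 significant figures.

(a) Volume: 693 m³ = 693,000 L.
(a) After draining 38% and refilling: 203 × 0.62 + 6 × 0.38 = 128.14 ppm.
(a) Deficit to target: 160 − 128.14 = 31.86 mg/L.
(a) As CaCO₃: 31.86 mg/L × 693,000 L = 22,080 g; ÷ 50 g/eq ÷ 1 = 441.6 mol NaHCO₃.
(a) Mass: 441.6 × 84 = 37,090 g.

(b) Volume: 91,900 US gal × 3.785 L/gal = 347,842 L.
(b) Alkalinity to add: (119 − 43) = 76 mg/L as CaCO₃ × 347,842 L = 26,440 g as CaCO₃.
(b) Equivalents: 26,440 g ÷ 50 g/eq = 528.7 eq.
(b) NaHCO₃ supplies 1 eq per mole → 528.7 mol.
(b) Mass: 528.7 mol × 84 g/mol = 44,410 g.

(a) 37.1 kg; (b) 44.4 kg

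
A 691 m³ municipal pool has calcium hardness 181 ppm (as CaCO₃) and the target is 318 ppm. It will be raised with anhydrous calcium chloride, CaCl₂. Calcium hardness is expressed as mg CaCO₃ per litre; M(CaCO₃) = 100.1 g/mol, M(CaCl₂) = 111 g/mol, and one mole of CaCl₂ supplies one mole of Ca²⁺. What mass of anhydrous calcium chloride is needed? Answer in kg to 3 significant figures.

105 kg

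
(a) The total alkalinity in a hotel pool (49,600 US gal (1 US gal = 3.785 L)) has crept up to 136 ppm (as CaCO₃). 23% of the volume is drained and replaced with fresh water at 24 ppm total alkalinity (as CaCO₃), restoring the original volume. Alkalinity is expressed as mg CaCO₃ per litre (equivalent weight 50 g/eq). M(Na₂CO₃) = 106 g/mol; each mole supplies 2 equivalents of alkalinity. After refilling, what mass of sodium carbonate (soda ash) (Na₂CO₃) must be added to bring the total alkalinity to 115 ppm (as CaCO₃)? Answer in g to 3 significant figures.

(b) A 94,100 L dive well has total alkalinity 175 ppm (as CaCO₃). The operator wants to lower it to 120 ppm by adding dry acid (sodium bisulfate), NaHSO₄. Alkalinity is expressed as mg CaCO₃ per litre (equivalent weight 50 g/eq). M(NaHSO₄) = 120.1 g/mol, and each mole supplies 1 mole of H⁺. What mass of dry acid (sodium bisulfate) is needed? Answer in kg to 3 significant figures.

(a) 947 g; (b) 12.4 kg

(a) Volume: 49,600 US gal × 3.785 L/gal = 187,736 L.
(a) After draining 23% and refilling: 136 × 0.77 + 24 × 0.23 = 110.24 ppm.
(a) Deficit to target: 115 − 110.24 = 4.76 mg/L.
(a) As CaCO₃: 4.76 mg/L × 187,736 L = 893.6 g; ÷ 50 g/eq ÷ 2 = 8.936 mol Na₂CO₃.
(a) Mass: 8.936 × 106 = 947.2 g.

(b) Alkalinity to neutralize: (175 − 120) = 55 mg/L as CaCO₃ × 94,100 L = 5176 g as CaCO₃.
(b) Equivalents of H⁺ required: 5176 ÷ 50 g/eq = 103.5 eq = 103.5 mol NaHSO₄.
(b) Mass of NaHSO₄: 103.5 × 120.1 = 12,430 g.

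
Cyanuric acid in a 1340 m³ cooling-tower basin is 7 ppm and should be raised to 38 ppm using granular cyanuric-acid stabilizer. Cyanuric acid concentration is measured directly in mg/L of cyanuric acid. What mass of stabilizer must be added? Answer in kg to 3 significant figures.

41.5 kg

Volume: 1340 m³ = 1,340,000 L.
CYA to add: (38 − 7) = 31 mg/L × 1,340,000 L = 41,540 g cyanuric acid.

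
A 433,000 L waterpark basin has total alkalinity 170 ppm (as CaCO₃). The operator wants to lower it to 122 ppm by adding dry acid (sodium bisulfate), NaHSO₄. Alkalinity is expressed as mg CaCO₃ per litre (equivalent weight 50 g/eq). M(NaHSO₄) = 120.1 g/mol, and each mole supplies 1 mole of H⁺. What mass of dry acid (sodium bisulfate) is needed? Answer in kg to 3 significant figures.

49.9 kg

Alkalinity to neutralize: (170 − 122) = 48 mg/L as CaCO₃ × 433,000 L = 20,780 g as CaCO₃.
Equivalents of H⁺ required: 20,780 ÷ 50 g/eq = 415.7 eq = 415.7 mol NaHSO₄.
Mass of NaHSO₄: 415.7 × 120.1 = 49,920 g.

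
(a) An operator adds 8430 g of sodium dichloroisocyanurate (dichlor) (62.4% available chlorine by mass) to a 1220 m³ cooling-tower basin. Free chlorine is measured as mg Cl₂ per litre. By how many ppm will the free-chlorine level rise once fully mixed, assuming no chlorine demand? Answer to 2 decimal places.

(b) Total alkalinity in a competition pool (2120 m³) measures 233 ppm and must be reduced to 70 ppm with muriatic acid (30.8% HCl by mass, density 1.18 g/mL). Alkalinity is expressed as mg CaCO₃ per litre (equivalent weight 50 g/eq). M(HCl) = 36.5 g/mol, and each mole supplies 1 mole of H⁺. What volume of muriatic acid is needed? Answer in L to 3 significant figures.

(a) Volume: 1220 m³ = 1,220,000 L.
(a) Available chlorine delivered: 8430 g × 0.624 = 5260 g as Cl₂.
(a) Concentration rise: 5260 g / 1,220,000 L = 4.312 mg/L = 4.31 ppm.

(b) Volume: 2120 m³ = 2,120,000 L.
(b) Alkalinity to neutralize: (233 − 70) = 163 mg/L as CaCO₃ × 2,120,000 L = 345,600 g as CaCO₃.
(b) Equivalents of H⁺ required: 345,600 ÷ 50 g/eq = 6911 eq = 6911 mol HCl.
(b) Mass of HCl: 6911 × 36.5 = 252,300 g.
(b) Mass of 30.8% solution: 252,300 / 0.308 = 819,000 g.
(b) Volume: 819,000 g ÷ 1.18 g/mL = 694,100 mL.

(a) 4.31 ppm; (b) 694 L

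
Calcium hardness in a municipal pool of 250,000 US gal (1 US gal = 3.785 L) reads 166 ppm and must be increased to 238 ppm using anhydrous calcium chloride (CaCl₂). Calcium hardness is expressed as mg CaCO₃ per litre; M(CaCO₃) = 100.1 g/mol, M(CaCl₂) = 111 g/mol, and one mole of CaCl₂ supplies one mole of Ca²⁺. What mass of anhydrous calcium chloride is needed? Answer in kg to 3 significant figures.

Volume: 250,000 US gal × 3.785 L/gal = 946,250 L.
Hardness to add: (238 − 166) = 72 mg/L as CaCO₃ × 946,250 L = 68,130 g as CaCO₃.
Moles of Ca²⁺ (1 mol Ca²⁺ ≡ 1 mol CaCO₃): 68,130 / 100.1 g/mol = 680.6 mol.
Mass of CaCl₂: 680.6 × 111 = 75,550 g.

75.5 kg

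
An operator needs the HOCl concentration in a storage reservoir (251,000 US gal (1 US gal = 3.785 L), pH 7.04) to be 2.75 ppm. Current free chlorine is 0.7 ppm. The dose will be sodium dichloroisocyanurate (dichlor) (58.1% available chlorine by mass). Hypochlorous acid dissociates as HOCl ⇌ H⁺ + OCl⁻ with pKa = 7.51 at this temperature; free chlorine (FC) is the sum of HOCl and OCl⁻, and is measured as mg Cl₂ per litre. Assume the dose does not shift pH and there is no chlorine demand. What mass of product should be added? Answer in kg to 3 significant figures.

4.88 kg

Volume: 251,000 US gal × 3.785 L/gal = 950,035 L.
[OCl⁻]/[HOCl] = 10^(pH − pKa) = 10^(7.04 − 7.51) = 0.3388; fraction as HOCl = 1/(1 + 0.3388) = 0.7469.
Free chlorine required for 2.75 ppm HOCl: 2.75 / 0.7469 = 3.682 ppm.
FC to add: 3.682 − 0.7 = 2.982 mg/L as Cl₂.
Cl₂ equivalent: 2.982 mg/L × 950,035 L = 2833 g.
Product at 58.1% available Cl: 2833 / 0.581 = 4876 g.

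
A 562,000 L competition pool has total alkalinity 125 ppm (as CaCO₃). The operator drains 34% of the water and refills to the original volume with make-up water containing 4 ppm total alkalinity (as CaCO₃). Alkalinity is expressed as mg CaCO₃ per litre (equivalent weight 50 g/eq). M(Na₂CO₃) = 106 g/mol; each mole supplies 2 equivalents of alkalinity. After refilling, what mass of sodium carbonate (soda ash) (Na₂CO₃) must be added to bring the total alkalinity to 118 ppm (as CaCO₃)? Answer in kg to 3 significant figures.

After draining 34% and refilling: 125 × 0.66 + 4 × 0.34 = 83.86 ppm.
Deficit to target: 118 − 83.86 = 34.14 mg/L.
As CaCO₃: 34.14 mg/L × 562,000 L = 19,190 g; ÷ 50 g/eq ÷ 2 = 191.9 mol Na₂CO₃.
Mass: 191.9 × 106 = 20,340 g.

20.3 kg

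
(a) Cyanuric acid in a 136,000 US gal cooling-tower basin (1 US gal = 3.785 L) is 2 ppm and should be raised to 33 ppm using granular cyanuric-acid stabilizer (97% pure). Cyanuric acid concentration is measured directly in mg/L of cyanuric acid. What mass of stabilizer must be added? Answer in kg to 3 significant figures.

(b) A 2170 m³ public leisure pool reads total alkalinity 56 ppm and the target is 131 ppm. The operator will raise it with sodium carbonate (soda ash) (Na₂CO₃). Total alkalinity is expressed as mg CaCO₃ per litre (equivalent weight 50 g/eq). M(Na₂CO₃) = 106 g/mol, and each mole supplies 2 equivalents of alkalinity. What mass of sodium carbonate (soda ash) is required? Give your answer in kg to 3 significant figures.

(a) Volume: 136,000 US gal × 3.785 L/gal = 514,760 L.
(a) CYA to add: (33 − 2) = 31 mg/L × 514,760 L = 15,960 g cyanuric acid.
(a) At 97% purity: 15,960 / 0.97 = 16,450 g product.

(b) Volume: 2170 m³ = 2,170,000 L.
(b) Alkalinity to add: (131 − 56) = 75 mg/L as CaCO₃ × 2,170,000 L = 162,800 g as CaCO₃.
(b) Equivalents: 162,800 g ÷ 50 g/eq = 3255 eq.
(b) Each mole of Na₂CO₃ supplies 2 eq, so 3255 / 2 = 1628 mol.
(b) Mass: 1628 mol × 106 g/mol = 172,500 g.

(a) 16.5 kg; (b) 173 kg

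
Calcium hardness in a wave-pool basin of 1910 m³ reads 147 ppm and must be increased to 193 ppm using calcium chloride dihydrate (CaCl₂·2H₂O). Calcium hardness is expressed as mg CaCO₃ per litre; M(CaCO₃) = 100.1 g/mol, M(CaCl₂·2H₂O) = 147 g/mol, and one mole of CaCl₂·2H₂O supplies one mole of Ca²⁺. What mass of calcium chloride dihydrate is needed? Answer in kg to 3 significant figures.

Volume: 1910 m³ = 1,910,000 L.
Hardness to add: (193 − 147) = 46 mg/L as CaCO₃ × 1,910,000 L = 87,860 g as CaCO₃.
Moles of Ca²⁺ (1 mol Ca²⁺ ≡ 1 mol CaCO₃): 87,860 / 100.1 g/mol = 877.7 mol.
Mass of CaCl₂·2H₂O: 877.7 × 147 = 129,000 g.

129 kg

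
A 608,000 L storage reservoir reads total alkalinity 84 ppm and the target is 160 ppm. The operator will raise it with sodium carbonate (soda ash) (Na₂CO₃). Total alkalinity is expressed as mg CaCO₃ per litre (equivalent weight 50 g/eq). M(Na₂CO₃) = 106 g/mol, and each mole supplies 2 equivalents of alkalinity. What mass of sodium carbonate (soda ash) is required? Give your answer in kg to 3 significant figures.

49.0 kg

Alkalinity to add: (160 − 84) = 76 mg/L as CaCO₃ × 608,000 L = 46,210 g as CaCO₃.
Equivalents: 46,210 g ÷ 50 g/eq = 924.2 eq.
Each mole of Na₂CO₃ supplies 2 eq, so 924.2 / 2 = 462.1 mol.
Mass: 462.1 mol × 106 g/mol = 48,980 g.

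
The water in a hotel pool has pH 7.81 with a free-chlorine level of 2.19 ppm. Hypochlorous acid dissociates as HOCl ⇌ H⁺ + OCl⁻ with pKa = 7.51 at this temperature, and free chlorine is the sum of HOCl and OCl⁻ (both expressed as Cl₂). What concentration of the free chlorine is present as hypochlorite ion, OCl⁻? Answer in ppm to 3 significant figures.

[OCl⁻]/[HOCl] = 10^(pH − pKa) = 10^(7.81 − 7.51) = 10^0.30 = 1.995.
Fraction as HOCl = 1 / (1 + 1.995) = 0.3339.
OCl⁻ = (1 − 0.3339) × 2.19 ppm = 1.459 ppm.

1.46 ppm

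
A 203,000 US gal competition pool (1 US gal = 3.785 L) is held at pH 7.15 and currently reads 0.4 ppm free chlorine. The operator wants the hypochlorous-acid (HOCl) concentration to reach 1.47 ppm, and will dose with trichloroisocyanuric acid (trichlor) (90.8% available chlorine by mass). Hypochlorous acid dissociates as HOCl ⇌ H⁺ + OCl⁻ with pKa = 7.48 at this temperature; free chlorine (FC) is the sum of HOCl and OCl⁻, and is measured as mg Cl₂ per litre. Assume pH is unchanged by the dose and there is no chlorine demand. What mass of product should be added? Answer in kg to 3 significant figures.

1.49 kg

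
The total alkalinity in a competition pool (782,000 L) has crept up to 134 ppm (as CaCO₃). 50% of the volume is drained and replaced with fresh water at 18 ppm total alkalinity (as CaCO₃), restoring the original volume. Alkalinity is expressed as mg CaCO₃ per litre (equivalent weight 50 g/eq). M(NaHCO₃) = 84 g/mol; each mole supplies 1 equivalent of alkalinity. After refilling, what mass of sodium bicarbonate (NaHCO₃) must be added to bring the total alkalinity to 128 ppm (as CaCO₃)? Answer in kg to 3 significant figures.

68.3 kg

After draining 50% and refilling: 134 × 0.50 + 18 × 0.50 = 76 ppm.
Deficit to target: 128 − 76 = 52 mg/L.
As CaCO₃: 52 mg/L × 782,000 L = 40,660 g; ÷ 50 g/eq ÷ 1 = 813.3 mol NaHCO₃.
Mass: 813.3 × 84 = 68,320 g.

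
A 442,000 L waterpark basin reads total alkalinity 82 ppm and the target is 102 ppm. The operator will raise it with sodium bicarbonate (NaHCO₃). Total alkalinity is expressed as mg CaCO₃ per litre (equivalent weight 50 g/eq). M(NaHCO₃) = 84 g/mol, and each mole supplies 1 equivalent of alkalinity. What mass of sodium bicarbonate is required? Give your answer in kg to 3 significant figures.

Alkalinity to add: (102 − 82) = 20 mg/L as CaCO₃ × 442,000 L = 8840 g as CaCO₃.
Equivalents: 8840 g ÷ 50 g/eq = 176.8 eq.
NaHCO₃ supplies 1 eq per mole → 176.8 mol.
Mass: 176.8 mol × 84 g/mol = 14,850 g.

14.9 kg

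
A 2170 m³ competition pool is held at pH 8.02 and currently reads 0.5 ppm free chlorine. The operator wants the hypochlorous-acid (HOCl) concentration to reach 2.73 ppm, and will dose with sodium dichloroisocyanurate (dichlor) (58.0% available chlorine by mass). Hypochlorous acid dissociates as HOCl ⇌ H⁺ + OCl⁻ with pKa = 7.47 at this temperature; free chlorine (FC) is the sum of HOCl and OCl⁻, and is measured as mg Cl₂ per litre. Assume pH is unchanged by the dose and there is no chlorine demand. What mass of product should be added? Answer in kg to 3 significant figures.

Volume: 2170 m³ = 2,170,000 L.
[OCl⁻]/[HOCl] = 10^(pH − pKa) = 10^(8.02 − 7.47) = 3.548; fraction as HOCl = 1/(1 + 3.548) = 0.2199.
Free chlorine required for 2.73 ppm HOCl: 2.73 / 0.2199 = 12.42 ppm.
FC to add: 12.42 − 0.5 = 11.92 mg/L as Cl₂.
Cl₂ equivalent: 11.92 mg/L × 2,170,000 L = 25,860 g.
Product at 58.0% available Cl: 25,860 / 0.58 = 44,580 g.

44.6 kg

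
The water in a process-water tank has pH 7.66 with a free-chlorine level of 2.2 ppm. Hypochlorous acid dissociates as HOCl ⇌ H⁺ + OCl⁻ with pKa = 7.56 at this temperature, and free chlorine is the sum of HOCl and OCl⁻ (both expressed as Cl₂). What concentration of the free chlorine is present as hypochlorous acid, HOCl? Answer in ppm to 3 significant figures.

0.974 ppm

[OCl⁻]/[HOCl] = 10^(pH − pKa) = 10^(7.66 − 7.56) = 10^0.10 = 1.259.
Fraction as HOCl = 1 / (1 + 1.259) = 0.4427.
HOCl = 0.4427 × 2.2 ppm = 0.9739 ppm.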